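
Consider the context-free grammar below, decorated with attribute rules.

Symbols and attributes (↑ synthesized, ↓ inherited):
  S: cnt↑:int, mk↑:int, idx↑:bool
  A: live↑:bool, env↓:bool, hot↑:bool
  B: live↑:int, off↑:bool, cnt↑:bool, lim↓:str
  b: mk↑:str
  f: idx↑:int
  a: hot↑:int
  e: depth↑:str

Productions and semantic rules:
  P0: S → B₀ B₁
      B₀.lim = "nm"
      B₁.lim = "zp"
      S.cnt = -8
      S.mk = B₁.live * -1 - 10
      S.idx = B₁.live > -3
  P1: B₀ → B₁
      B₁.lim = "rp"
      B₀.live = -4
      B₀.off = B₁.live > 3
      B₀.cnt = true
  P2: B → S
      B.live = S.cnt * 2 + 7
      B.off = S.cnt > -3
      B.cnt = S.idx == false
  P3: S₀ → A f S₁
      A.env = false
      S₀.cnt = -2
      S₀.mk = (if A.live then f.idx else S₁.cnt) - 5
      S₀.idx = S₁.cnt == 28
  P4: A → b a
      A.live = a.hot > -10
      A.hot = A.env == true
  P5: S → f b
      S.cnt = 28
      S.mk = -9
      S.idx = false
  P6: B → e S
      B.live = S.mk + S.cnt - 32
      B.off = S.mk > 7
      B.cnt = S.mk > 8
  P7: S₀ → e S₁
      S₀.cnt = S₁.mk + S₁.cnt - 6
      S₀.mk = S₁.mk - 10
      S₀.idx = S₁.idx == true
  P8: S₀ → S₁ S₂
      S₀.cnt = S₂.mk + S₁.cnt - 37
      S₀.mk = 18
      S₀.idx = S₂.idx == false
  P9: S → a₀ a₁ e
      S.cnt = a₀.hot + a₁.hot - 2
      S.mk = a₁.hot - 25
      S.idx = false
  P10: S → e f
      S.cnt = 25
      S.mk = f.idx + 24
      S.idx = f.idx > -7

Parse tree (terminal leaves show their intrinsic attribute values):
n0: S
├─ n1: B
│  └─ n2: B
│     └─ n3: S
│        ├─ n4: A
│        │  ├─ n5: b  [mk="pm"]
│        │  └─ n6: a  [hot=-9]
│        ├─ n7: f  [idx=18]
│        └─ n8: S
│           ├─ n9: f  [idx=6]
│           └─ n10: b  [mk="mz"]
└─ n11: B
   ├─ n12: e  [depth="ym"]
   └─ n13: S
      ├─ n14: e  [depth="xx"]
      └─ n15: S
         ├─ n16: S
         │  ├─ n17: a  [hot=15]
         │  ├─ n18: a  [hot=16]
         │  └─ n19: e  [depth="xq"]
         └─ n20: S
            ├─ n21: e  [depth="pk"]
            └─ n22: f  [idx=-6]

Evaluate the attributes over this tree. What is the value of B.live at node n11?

-2

1. n1.lim = "nm"  ["nm"]
2. n2.lim = "rp"  ["rp"]
3. n4.env = false  [false]
4. n5.mk = "pm"  [terminal]
5. n6.hot = -9  [terminal]
6. n4.live = true  [a.hot > -10]
7. n4.hot = false  [A.env == true]
8. n7.idx = 18  [terminal]
9. n9.idx = 6  [terminal]
10. n10.mk = "mz"  [terminal]
11. n8.cnt = 28  [28]
12. n8.mk = -9  [-9]
13. n8.idx = false  [false]
14. n3.cnt = -2  [-2]
15. n3.mk = 13  [(if A.live then f.idx else S₁.cnt) - 5]
16. n3.idx = true  [S₁.cnt == 28]
17. n2.live = 3  [S.cnt * 2 + 7]
18. n2.off = true  [S.cnt > -3]
19. n2.cnt = false  [S.idx == false]
20. n1.live = -4  [-4]
21. n1.off = false  [B₁.live > 3]
22. n1.cnt = true  [true]
23. n11.lim = "zp"  ["zp"]
24. n12.depth = "ym"  [terminal]
25. n14.depth = "xx"  [terminal]
26. n17.hot = 15  [terminal]
27. n18.hot = 16  [terminal]
28. n19.depth = "xq"  [terminal]
29. n16.cnt = 29  [a₀.hot + a₁.hot - 2]
30. n16.mk = -9  [a₁.hot - 25]
31. n16.idx = false  [false]
32. n21.depth = "pk"  [terminal]
33. n22.idx = -6  [terminal]
34. n20.cnt = 25  [25]
35. n20.mk = 18  [f.idx + 24]
36. n20.idx = true  [f.idx > -7]
37. n15.cnt = 10  [S₂.mk + S₁.cnt - 37]
38. n15.mk = 18  [18]
39. n15.idx = false  [S₂.idx == false]
40. n13.cnt = 22  [S₁.mk + S₁.cnt - 6]
41. n13.mk = 8  [S₁.mk - 10]
42. n13.idx = false  [S₁.idx == true]
43. n11.live = -2  [S.mk + S.cnt - 32]
44. n11.off = true  [S.mk > 7]
45. n11.cnt = false  [S.mk > 8]
46. n0.cnt = -8  [-8]
47. n0.mk = -8  [B₁.live * -1 - 10]
48. n0.idx = true  [B₁.live > -3]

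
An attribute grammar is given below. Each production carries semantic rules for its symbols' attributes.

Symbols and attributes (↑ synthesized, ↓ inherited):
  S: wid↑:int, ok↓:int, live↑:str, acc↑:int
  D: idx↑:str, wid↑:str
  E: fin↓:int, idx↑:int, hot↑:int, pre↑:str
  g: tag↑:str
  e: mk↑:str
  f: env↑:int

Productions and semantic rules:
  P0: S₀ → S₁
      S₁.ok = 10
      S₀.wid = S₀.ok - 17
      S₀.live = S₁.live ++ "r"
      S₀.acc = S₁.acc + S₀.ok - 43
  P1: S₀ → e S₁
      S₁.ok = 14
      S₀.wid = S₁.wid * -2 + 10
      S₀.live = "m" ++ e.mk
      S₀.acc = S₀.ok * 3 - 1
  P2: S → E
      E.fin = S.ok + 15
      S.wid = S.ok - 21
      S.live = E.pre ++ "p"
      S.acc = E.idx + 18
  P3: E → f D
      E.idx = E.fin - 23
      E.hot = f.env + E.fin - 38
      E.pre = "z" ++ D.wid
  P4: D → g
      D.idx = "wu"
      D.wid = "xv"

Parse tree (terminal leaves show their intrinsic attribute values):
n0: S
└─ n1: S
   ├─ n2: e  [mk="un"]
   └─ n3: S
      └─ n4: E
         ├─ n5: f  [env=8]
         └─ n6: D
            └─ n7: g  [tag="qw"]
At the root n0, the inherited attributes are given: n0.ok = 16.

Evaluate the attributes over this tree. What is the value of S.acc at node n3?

1. n0.ok = 16  [given at root]
2. n1.ok = 10  [10]
3. n2.mk = "un"  [terminal]
4. n3.ok = 14  [14]
5. n4.fin = 29  [S.ok + 15]
6. n5.env = 8  [terminal]
7. n7.tag = "qw"  [terminal]
8. n6.idx = "wu"  ["wu"]
9. n6.wid = "xv"  ["xv"]
10. n4.idx = 6  [E.fin - 23]
11. n4.hot = -1  [f.env + E.fin - 38]
12. n4.pre = "zxv"  ["z" ++ D.wid]
13. n3.wid = -7  [S.ok - 21]
14. n3.live = "zxvp"  [E.pre ++ "p"]
15. n3.acc = 24  [E.idx + 18]
16. n1.wid = 24  [S₁.wid * -2 + 10]
17. n1.live = "mun"  ["m" ++ e.mk]
18. n1.acc = 29  [S₀.ok * 3 - 1]
19. n0.wid = -1  [S₀.ok - 17]
20. n0.live = "munr"  [S₁.live ++ "r"]
21. n0.acc = 2  [S₁.acc + S₀.ok - 43]

24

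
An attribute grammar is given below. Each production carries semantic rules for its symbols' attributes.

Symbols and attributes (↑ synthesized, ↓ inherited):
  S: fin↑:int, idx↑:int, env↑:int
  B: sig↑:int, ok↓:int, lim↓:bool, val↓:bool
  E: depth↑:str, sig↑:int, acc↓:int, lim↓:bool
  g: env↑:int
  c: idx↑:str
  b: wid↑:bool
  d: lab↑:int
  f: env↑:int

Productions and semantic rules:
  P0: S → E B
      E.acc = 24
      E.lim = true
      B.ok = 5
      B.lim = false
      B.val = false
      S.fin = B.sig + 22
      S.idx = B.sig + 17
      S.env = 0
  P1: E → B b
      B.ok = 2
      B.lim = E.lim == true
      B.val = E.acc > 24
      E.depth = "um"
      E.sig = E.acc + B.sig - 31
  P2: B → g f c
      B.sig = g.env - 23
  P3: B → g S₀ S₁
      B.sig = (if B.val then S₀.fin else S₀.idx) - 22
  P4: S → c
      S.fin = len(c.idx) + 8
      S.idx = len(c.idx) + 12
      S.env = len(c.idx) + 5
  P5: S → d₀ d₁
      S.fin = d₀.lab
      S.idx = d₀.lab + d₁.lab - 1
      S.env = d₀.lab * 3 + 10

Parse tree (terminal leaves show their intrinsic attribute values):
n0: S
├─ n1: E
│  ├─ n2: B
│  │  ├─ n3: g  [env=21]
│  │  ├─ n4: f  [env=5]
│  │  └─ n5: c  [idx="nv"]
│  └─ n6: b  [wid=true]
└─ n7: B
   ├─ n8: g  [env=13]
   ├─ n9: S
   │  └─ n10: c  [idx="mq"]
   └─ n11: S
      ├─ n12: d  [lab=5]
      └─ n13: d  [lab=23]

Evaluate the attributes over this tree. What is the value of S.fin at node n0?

14

1. n1.acc = 24  [24]
2. n1.lim = true  [true]
3. n2.ok = 2  [2]
4. n2.lim = true  [E.lim == true]
5. n2.val = false  [E.acc > 24]
6. n3.env = 21  [terminal]
7. n4.env = 5  [terminal]
8. n5.idx = "nv"  [terminal]
9. n2.sig = -2  [g.env - 23]
10. n6.wid = true  [terminal]
11. n1.depth = "um"  ["um"]
12. n1.sig = -9  [E.acc + B.sig - 31]
13. n7.ok = 5  [5]
14. n7.lim = false  [false]
15. n7.val = false  [false]
16. n8.env = 13  [terminal]
17. n10.idx = "mq"  [terminal]
18. n9.fin = 10  [len(c.idx) + 8]
19. n9.idx = 14  [len(c.idx) + 12]
20. n9.env = 7  [len(c.idx) + 5]
21. n12.lab = 5  [terminal]
22. n13.lab = 23  [terminal]
23. n11.fin = 5  [d₀.lab]
24. n11.idx = 27  [d₀.lab + d₁.lab - 1]
25. n11.env = 25  [d₀.lab * 3 + 10]
26. n7.sig = -8  [(if B.val then S₀.fin else S₀.idx) - 22]
27. n0.fin = 14  [B.sig + 22]
28. n0.idx = 9  [B.sig + 17]
29. n0.env = 0  [0]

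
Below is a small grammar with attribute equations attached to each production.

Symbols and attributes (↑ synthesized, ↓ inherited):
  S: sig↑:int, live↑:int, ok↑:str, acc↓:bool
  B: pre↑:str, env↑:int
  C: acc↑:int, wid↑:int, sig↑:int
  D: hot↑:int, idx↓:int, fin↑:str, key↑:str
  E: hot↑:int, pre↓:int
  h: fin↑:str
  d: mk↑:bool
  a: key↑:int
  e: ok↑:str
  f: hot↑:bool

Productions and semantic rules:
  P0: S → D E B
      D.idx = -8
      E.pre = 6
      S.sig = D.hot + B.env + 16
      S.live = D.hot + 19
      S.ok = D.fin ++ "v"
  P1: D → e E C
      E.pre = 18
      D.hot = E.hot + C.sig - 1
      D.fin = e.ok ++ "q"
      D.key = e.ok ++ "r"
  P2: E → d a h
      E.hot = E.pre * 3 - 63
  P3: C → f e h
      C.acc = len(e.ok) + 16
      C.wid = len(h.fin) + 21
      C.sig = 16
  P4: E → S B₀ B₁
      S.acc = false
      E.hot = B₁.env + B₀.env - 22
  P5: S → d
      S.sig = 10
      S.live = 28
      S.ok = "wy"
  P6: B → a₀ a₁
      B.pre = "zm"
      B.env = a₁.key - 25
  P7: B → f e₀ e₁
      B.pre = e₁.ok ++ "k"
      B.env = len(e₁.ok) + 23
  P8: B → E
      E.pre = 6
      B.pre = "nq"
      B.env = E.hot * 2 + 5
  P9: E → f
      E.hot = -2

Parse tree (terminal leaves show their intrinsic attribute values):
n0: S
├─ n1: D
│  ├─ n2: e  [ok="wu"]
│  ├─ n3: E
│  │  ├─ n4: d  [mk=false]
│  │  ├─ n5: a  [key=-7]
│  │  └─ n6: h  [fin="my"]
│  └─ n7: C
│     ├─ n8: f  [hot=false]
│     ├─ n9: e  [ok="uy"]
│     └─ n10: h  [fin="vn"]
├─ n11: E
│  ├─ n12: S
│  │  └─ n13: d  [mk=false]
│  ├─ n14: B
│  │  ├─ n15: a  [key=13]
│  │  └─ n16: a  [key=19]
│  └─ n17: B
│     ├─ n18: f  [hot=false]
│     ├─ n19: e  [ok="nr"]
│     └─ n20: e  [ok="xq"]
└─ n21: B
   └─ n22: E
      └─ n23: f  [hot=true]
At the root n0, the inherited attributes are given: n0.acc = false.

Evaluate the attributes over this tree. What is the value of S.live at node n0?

25

1. n0.acc = false  [given at root]
2. n1.idx = -8  [-8]
3. n2.ok = "wu"  [terminal]
4. n3.pre = 18  [18]
5. n4.mk = false  [terminal]
6. n5.key = -7  [terminal]
7. n6.fin = "my"  [terminal]
8. n3.hot = -9  [E.pre * 3 - 63]
9. n8.hot = false  [terminal]
10. n9.ok = "uy"  [terminal]
11. n10.fin = "vn"  [terminal]
12. n7.acc = 18  [len(e.ok) + 16]
13. n7.wid = 23  [len(h.fin) + 21]
14. n7.sig = 16  [16]
15. n1.hot = 6  [E.hot + C.sig - 1]
16. n1.fin = "wuq"  [e.ok ++ "q"]
17. n1.key = "wur"  [e.ok ++ "r"]
18. n11.pre = 6  [6]
19. n12.acc = false  [false]
20. n13.mk = false  [terminal]
21. n12.sig = 10  [10]
22. n12.live = 28  [28]
23. n12.ok = "wy"  ["wy"]
24. n15.key = 13  [terminal]
25. n16.key = 19  [terminal]
26. n14.pre = "zm"  ["zm"]
27. n14.env = -6  [a₁.key - 25]
28. n18.hot = false  [terminal]
29. n19.ok = "nr"  [terminal]
30. n20.ok = "xq"  [terminal]
31. n17.pre = "xqk"  [e₁.ok ++ "k"]
32. n17.env = 25  [len(e₁.ok) + 23]
33. n11.hot = -3  [B₁.env + B₀.env - 22]
34. n22.pre = 6  [6]
35. n23.hot = true  [terminal]
36. n22.hot = -2  [-2]
37. n21.pre = "nq"  ["nq"]
38. n21.env = 1  [E.hot * 2 + 5]
39. n0.sig = 23  [D.hot + B.env + 16]
40. n0.live = 25  [D.hot + 19]
41. n0.ok = "wuqv"  [D.fin ++ "v"]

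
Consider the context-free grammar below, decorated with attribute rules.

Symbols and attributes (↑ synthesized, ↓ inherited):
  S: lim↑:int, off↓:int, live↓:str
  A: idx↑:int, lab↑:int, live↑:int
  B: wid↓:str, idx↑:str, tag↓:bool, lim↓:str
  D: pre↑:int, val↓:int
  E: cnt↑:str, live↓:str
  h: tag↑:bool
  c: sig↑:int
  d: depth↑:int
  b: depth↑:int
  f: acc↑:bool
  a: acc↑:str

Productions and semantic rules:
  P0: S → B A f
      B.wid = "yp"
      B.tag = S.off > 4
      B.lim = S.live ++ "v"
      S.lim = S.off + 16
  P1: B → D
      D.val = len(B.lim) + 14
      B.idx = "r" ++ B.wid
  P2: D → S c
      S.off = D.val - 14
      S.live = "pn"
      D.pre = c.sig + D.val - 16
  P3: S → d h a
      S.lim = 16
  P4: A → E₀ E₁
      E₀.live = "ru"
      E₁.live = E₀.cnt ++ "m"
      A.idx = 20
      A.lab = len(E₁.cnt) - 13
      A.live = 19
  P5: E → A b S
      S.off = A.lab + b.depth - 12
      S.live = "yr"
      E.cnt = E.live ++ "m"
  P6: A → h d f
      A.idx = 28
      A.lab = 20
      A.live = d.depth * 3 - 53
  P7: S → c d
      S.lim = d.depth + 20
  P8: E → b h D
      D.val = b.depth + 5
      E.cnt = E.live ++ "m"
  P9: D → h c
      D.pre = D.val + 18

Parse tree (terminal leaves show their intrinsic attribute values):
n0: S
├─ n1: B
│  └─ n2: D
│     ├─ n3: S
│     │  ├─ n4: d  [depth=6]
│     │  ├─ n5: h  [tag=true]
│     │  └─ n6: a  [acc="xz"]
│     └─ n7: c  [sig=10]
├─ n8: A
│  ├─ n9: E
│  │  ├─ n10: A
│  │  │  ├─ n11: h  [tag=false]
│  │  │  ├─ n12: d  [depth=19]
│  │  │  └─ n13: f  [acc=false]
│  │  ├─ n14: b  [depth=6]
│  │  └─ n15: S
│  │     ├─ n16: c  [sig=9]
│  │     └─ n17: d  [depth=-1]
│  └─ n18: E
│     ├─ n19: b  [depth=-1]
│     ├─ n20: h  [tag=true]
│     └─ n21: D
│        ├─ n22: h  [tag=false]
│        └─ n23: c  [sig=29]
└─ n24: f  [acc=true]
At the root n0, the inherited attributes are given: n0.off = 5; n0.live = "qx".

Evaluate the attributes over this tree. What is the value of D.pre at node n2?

11

1. n0.off = 5  [given at root]
2. n0.live = "qx"  [given at root]
3. n1.wid = "yp"  ["yp"]
4. n1.tag = true  [S.off > 4]
5. n1.lim = "qxv"  [S.live ++ "v"]
6. n2.val = 17  [len(B.lim) + 14]
7. n3.off = 3  [D.val - 14]
8. n3.live = "pn"  ["pn"]
9. n4.depth = 6  [terminal]
10. n5.tag = true  [terminal]
11. n6.acc = "xz"  [terminal]
12. n3.lim = 16  [16]
13. n7.sig = 10  [terminal]
14. n2.pre = 11  [c.sig + D.val - 16]
15. n1.idx = "ryp"  ["r" ++ B.wid]
16. n9.live = "ru"  ["ru"]
17. n11.tag = false  [terminal]
18. n12.depth = 19  [terminal]
19. n13.acc = false  [terminal]
20. n10.idx = 28  [28]
21. n10.lab = 20  [20]
22. n10.live = 4  [d.depth * 3 - 53]
23. n14.depth = 6  [terminal]
24. n15.off = 14  [A.lab + b.depth - 12]
25. n15.live = "yr"  ["yr"]
26. n16.sig = 9  [terminal]
27. n17.depth = -1  [terminal]
28. n15.lim = 19  [d.depth + 20]
29. n9.cnt = "rum"  [E.live ++ "m"]
30. n18.live = "rumm"  [E₀.cnt ++ "m"]
31. n19.depth = -1  [terminal]
32. n20.tag = true  [terminal]
33. n21.val = 4  [b.depth + 5]
34. n22.tag = false  [terminal]
35. n23.sig = 29  [terminal]
36. n21.pre = 22  [D.val + 18]
37. n18.cnt = "rummm"  [E.live ++ "m"]
38. n8.idx = 20  [20]
39. n8.lab = -8  [len(E₁.cnt) - 13]
40. n8.live = 19  [19]
41. n24.acc = true  [terminal]
42. n0.lim = 21  [S.off + 16]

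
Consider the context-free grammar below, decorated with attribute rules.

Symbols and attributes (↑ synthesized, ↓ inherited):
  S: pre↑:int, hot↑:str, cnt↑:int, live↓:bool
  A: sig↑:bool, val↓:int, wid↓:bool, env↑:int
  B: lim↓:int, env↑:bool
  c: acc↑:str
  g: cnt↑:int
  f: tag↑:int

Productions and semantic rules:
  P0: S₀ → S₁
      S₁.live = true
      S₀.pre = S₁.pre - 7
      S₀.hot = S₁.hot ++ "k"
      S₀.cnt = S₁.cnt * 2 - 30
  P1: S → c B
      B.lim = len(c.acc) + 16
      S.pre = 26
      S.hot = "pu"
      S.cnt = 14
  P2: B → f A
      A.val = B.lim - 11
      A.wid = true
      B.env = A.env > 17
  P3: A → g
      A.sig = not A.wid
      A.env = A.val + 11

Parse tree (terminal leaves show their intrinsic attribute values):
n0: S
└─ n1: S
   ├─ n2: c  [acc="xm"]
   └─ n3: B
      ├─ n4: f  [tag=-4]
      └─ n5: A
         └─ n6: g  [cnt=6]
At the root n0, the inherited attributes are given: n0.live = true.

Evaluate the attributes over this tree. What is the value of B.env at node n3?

1. n0.live = true  [given at root]
2. n1.live = true  [true]
3. n2.acc = "xm"  [terminal]
4. n3.lim = 18  [len(c.acc) + 16]
5. n4.tag = -4  [terminal]
6. n5.val = 7  [B.lim - 11]
7. n5.wid = true  [true]
8. n6.cnt = 6  [terminal]
9. n5.sig = false  [not A.wid]
10. n5.env = 18  [A.val + 11]
11. n3.env = true  [A.env > 17]
12. n1.pre = 26  [26]
13. n1.hot = "pu"  ["pu"]
14. n1.cnt = 14  [14]
15. n0.pre = 19  [S₁.pre - 7]
16. n0.hot = "puk"  [S₁.hot ++ "k"]
17. n0.cnt = -2  [S₁.cnt * 2 - 30]

true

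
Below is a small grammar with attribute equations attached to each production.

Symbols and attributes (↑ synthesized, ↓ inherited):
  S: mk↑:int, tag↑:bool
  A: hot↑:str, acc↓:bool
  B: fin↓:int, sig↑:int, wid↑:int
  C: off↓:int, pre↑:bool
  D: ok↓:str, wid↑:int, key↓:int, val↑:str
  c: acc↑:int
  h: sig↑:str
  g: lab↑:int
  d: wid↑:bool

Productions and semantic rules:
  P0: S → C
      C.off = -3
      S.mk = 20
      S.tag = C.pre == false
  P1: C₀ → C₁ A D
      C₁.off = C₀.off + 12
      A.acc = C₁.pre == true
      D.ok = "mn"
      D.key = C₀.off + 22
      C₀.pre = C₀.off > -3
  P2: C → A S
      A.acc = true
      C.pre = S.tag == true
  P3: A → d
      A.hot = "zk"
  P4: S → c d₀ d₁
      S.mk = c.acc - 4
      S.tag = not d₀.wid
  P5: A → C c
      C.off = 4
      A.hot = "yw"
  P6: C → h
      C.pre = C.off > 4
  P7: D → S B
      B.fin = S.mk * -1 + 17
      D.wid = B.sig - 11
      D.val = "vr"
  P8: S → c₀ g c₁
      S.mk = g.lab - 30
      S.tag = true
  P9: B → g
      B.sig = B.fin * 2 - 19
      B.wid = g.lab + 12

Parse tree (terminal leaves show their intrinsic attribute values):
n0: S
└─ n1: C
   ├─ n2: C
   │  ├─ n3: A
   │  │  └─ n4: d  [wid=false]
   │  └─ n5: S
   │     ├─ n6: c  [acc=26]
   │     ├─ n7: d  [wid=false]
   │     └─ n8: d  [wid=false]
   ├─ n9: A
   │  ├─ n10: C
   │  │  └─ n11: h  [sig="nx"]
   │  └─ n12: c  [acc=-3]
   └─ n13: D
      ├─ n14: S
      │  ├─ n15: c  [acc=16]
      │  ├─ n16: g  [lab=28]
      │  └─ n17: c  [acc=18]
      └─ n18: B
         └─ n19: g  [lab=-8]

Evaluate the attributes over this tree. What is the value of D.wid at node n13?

8

1. n1.off = -3  [-3]
2. n2.off = 9  [C₀.off + 12]
3. n3.acc = true  [true]
4. n4.wid = false  [terminal]
5. n3.hot = "zk"  ["zk"]
6. n6.acc = 26  [terminal]
7. n7.wid = false  [terminal]
8. n8.wid = false  [terminal]
9. n5.mk = 22  [c.acc - 4]
10. n5.tag = true  [not d₀.wid]
11. n2.pre = true  [S.tag == true]
12. n9.acc = true  [C₁.pre == true]
13. n10.off = 4  [4]
14. n11.sig = "nx"  [terminal]
15. n10.pre = false  [C.off > 4]
16. n12.acc = -3  [terminal]
17. n9.hot = "yw"  ["yw"]
18. n13.ok = "mn"  ["mn"]
19. n13.key = 19  [C₀.off + 22]
20. n15.acc = 16  [terminal]
21. n16.lab = 28  [terminal]
22. n17.acc = 18  [terminal]
23. n14.mk = -2  [g.lab - 30]
24. n14.tag = true  [true]
25. n18.fin = 19  [S.mk * -1 + 17]
26. n19.lab = -8  [terminal]
27. n18.sig = 19  [B.fin * 2 - 19]
28. n18.wid = 4  [g.lab + 12]
29. n13.wid = 8  [B.sig - 11]
30. n13.val = "vr"  ["vr"]
31. n1.pre = false  [C₀.off > -3]
32. n0.mk = 20  [20]
33. n0.tag = true  [C.pre == false]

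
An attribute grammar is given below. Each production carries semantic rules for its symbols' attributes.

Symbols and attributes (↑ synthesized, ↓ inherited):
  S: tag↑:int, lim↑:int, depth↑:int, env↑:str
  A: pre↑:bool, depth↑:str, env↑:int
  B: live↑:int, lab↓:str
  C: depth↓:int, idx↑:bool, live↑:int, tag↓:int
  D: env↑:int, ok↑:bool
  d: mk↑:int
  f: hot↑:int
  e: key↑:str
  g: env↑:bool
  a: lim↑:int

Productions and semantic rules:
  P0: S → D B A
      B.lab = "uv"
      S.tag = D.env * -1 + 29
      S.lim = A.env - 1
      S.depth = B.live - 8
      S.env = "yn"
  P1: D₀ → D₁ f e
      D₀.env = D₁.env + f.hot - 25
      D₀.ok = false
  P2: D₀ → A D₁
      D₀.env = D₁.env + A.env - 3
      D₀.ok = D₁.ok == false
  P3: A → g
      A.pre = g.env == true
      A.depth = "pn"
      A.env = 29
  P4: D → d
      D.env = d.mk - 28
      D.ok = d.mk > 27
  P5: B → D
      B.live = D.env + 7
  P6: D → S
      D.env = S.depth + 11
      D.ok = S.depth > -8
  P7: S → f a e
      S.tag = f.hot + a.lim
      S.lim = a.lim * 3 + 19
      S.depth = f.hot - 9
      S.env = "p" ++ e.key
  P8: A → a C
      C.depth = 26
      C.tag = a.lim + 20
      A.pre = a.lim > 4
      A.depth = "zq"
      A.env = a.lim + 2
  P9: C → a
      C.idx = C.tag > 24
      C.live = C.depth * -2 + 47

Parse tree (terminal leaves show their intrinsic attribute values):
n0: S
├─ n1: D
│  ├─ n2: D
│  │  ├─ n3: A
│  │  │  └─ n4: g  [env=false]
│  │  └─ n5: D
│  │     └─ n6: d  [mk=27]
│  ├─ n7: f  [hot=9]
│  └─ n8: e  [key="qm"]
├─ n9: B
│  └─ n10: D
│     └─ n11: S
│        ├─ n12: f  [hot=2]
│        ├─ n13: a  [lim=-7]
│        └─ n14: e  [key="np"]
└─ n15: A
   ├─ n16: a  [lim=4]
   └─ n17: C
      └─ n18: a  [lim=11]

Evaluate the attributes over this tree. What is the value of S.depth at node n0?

1. n4.env = false  [terminal]
2. n3.pre = false  [g.env == true]
3. n3.depth = "pn"  ["pn"]
4. n3.env = 29  [29]
5. n6.mk = 27  [terminal]
6. n5.env = -1  [d.mk - 28]
7. n5.ok = false  [d.mk > 27]
8. n2.env = 25  [D₁.env + A.env - 3]
9. n2.ok = true  [D₁.ok == false]
10. n7.hot = 9  [terminal]
11. n8.key = "qm"  [terminal]
12. n1.env = 9  [D₁.env + f.hot - 25]
13. n1.ok = false  [false]
14. n9.lab = "uv"  ["uv"]
15. n12.hot = 2  [terminal]
16. n13.lim = -7  [terminal]
17. n14.key = "np"  [terminal]
18. n11.tag = -5  [f.hot + a.lim]
19. n11.lim = -2  [a.lim * 3 + 19]
20. n11.depth = -7  [f.hot - 9]
21. n11.env = "pnp"  ["p" ++ e.key]
22. n10.env = 4  [S.depth + 11]
23. n10.ok = true  [S.depth > -8]
24. n9.live = 11  [D.env + 7]
25. n16.lim = 4  [terminal]
26. n17.depth = 26  [26]
27. n17.tag = 24  [a.lim + 20]
28. n18.lim = 11  [terminal]
29. n17.idx = false  [C.tag > 24]
30. n17.live = -5  [C.depth * -2 + 47]
31. n15.pre = false  [a.lim > 4]
32. n15.depth = "zq"  ["zq"]
33. n15.env = 6  [a.lim + 2]
34. n0.tag = 20  [D.env * -1 + 29]
35. n0.lim = 5  [A.env - 1]
36. n0.depth = 3  [B.live - 8]
37. n0.env = "yn"  ["yn"]

3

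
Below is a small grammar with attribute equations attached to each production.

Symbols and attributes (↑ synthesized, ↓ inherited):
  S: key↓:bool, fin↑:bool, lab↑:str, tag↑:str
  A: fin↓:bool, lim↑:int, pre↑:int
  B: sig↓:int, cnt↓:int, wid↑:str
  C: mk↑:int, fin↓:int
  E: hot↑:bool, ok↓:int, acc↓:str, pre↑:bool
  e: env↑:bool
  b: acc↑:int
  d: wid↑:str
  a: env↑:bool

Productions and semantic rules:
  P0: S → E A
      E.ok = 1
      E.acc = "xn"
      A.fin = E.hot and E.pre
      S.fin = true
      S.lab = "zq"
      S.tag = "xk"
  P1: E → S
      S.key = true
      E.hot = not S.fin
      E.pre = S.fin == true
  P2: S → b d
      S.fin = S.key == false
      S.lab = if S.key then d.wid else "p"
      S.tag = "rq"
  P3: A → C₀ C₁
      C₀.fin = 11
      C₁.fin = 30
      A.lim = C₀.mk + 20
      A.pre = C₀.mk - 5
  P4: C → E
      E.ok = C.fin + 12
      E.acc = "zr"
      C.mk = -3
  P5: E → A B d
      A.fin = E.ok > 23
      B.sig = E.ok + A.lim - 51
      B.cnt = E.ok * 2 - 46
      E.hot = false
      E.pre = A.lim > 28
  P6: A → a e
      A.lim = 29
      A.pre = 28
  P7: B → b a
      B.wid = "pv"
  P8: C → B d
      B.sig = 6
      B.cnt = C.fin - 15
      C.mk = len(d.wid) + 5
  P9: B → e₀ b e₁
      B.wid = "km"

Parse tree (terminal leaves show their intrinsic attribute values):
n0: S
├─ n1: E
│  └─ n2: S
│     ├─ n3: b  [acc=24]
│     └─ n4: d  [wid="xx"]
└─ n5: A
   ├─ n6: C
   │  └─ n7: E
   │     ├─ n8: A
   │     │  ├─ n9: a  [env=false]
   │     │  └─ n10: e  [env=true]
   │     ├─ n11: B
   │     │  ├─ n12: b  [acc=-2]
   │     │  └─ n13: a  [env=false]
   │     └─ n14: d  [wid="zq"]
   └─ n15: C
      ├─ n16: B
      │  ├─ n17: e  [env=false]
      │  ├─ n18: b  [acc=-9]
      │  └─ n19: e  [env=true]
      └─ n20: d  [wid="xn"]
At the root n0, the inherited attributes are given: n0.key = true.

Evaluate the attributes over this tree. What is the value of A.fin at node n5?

false

1. n0.key = true  [given at root]
2. n1.ok = 1  [1]
3. n1.acc = "xn"  ["xn"]
4. n2.key = true  [true]
5. n3.acc = 24  [terminal]
6. n4.wid = "xx"  [terminal]
7. n2.fin = false  [S.key == false]
8. n2.lab = "xx"  [if S.key then d.wid else "p"]
9. n2.tag = "rq"  ["rq"]
10. n1.hot = true  [not S.fin]
11. n1.pre = false  [S.fin == true]
12. n5.fin = false  [E.hot and E.pre]
13. n6.fin = 11  [11]
14. n7.ok = 23  [C.fin + 12]
15. n7.acc = "zr"  ["zr"]
16. n8.fin = false  [E.ok > 23]
17. n9.env = false  [terminal]
18. n10.env = true  [terminal]
19. n8.lim = 29  [29]
20. n8.pre = 28  [28]
21. n11.sig = 1  [E.ok + A.lim - 51]
22. n11.cnt = 0  [E.ok * 2 - 46]
23. n12.acc = -2  [terminal]
24. n13.env = false  [terminal]
25. n11.wid = "pv"  ["pv"]
26. n14.wid = "zq"  [terminal]
27. n7.hot = false  [false]
28. n7.pre = true  [A.lim > 28]
29. n6.mk = -3  [-3]
30. n15.fin = 30  [30]
31. n16.sig = 6  [6]
32. n16.cnt = 15  [C.fin - 15]
33. n17.env = false  [terminal]
34. n18.acc = -9  [terminal]
35. n19.env = true  [terminal]
36. n16.wid = "km"  ["km"]
37. n20.wid = "xn"  [terminal]
38. n15.mk = 7  [len(d.wid) + 5]
39. n5.lim = 17  [C₀.mk + 20]
40. n5.pre = -8  [C₀.mk - 5]
41. n0.fin = true  [true]
42. n0.lab = "zq"  ["zq"]
43. n0.tag = "xk"  ["xk"]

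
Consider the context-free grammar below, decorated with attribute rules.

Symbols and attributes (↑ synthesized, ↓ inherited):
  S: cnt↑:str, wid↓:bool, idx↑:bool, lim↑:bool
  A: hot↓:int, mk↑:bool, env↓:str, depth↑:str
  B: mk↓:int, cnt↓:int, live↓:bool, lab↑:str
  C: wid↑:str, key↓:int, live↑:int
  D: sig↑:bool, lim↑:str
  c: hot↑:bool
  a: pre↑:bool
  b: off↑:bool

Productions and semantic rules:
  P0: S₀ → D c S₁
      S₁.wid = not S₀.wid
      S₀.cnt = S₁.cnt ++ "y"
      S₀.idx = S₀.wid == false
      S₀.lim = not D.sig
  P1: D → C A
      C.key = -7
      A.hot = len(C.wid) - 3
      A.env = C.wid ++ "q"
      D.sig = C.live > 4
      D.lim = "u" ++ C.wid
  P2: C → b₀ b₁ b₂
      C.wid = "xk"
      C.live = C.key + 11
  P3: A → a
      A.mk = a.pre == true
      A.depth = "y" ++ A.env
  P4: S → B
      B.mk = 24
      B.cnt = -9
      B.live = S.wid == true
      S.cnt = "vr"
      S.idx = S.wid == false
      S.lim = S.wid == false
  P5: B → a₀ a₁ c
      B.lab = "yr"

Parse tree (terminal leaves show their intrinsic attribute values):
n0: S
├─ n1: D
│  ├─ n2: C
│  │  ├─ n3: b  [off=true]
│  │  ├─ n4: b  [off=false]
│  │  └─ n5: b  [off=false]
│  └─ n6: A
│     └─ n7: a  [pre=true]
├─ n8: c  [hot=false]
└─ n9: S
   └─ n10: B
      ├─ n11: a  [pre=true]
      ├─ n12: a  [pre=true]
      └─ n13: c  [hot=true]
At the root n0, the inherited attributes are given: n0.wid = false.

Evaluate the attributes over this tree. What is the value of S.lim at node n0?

true

1. n0.wid = false  [given at root]
2. n2.key = -7  [-7]
3. n3.off = true  [terminal]
4. n4.off = false  [terminal]
5. n5.off = false  [terminal]
6. n2.wid = "xk"  ["xk"]
7. n2.live = 4  [C.key + 11]
8. n6.hot = -1  [len(C.wid) - 3]
9. n6.env = "xkq"  [C.wid ++ "q"]
10. n7.pre = true  [terminal]
11. n6.mk = true  [a.pre == true]
12. n6.depth = "yxkq"  ["y" ++ A.env]
13. n1.sig = false  [C.live > 4]
14. n1.lim = "uxk"  ["u" ++ C.wid]
15. n8.hot = false  [terminal]
16. n9.wid = true  [not S₀.wid]
17. n10.mk = 24  [24]
18. n10.cnt = -9  [-9]
19. n10.live = true  [S.wid == true]
20. n11.pre = true  [terminal]
21. n12.pre = true  [terminal]
22. n13.hot = true  [terminal]
23. n10.lab = "yr"  ["yr"]
24. n9.cnt = "vr"  ["vr"]
25. n9.idx = false  [S.wid == false]
26. n9.lim = false  [S.wid == false]
27. n0.cnt = "vry"  [S₁.cnt ++ "y"]
28. n0.idx = true  [S₀.wid == false]
29. n0.lim = true  [not D.sig]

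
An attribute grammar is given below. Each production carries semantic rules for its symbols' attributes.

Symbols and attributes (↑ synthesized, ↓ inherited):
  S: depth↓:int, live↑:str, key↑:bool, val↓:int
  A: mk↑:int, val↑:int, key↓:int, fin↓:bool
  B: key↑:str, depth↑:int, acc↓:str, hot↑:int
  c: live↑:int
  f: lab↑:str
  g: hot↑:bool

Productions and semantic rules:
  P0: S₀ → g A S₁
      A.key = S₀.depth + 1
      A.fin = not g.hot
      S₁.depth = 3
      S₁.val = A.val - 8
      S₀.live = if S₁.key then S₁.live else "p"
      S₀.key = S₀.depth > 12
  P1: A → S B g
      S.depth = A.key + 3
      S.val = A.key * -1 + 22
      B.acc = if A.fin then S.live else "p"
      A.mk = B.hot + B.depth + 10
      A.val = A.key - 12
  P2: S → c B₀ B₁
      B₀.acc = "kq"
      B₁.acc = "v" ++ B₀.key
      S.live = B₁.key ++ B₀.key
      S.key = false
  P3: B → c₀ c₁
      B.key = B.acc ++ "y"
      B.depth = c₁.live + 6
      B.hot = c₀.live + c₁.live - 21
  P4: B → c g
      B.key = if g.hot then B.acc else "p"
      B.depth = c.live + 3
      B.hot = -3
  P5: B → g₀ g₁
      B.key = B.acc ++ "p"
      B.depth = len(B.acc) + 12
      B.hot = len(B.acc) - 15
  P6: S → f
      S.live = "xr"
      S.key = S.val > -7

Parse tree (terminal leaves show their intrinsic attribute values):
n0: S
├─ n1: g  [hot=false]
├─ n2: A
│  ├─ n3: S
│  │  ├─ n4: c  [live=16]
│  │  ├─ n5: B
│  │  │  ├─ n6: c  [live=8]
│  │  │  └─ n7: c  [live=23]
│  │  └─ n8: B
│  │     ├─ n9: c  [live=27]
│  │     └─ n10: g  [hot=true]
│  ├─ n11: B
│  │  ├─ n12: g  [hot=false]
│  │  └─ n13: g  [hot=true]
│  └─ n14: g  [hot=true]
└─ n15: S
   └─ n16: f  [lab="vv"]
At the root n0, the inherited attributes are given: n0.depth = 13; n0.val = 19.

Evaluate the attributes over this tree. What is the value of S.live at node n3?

"vkqykqy"

1. n0.depth = 13  [given at root]
2. n0.val = 19  [given at root]
3. n1.hot = false  [terminal]
4. n2.key = 14  [S₀.depth + 1]
5. n2.fin = true  [not g.hot]
6. n3.depth = 17  [A.key + 3]
7. n3.val = 8  [A.key * -1 + 22]
8. n4.live = 16  [terminal]
9. n5.acc = "kq"  ["kq"]
10. n6.live = 8  [terminal]
11. n7.live = 23  [terminal]
12. n5.key = "kqy"  [B.acc ++ "y"]
13. n5.depth = 29  [c₁.live + 6]
14. n5.hot = 10  [c₀.live + c₁.live - 21]
15. n8.acc = "vkqy"  ["v" ++ B₀.key]
16. n9.live = 27  [terminal]
17. n10.hot = true  [terminal]
18. n8.key = "vkqy"  [if g.hot then B.acc else "p"]
19. n8.depth = 30  [c.live + 3]
20. n8.hot = -3  [-3]
21. n3.live = "vkqykqy"  [B₁.key ++ B₀.key]
22. n3.key = false  [false]
23. n11.acc = "vkqykqy"  [if A.fin then S.live else "p"]
24. n12.hot = false  [terminal]
25. n13.hot = true  [terminal]
26. n11.key = "vkqykqyp"  [B.acc ++ "p"]
27. n11.depth = 19  [len(B.acc) + 12]
28. n11.hot = -8  [len(B.acc) - 15]
29. n14.hot = true  [terminal]
30. n2.mk = 21  [B.hot + B.depth + 10]
31. n2.val = 2  [A.key - 12]
32. n15.depth = 3  [3]
33. n15.val = -6  [A.val - 8]
34. n16.lab = "vv"  [terminal]
35. n15.live = "xr"  ["xr"]
36. n15.key = true  [S.val > -7]
37. n0.live = "xr"  [if S₁.key then S₁.live else "p"]
38. n0.key = true  [S₀.depth > 12]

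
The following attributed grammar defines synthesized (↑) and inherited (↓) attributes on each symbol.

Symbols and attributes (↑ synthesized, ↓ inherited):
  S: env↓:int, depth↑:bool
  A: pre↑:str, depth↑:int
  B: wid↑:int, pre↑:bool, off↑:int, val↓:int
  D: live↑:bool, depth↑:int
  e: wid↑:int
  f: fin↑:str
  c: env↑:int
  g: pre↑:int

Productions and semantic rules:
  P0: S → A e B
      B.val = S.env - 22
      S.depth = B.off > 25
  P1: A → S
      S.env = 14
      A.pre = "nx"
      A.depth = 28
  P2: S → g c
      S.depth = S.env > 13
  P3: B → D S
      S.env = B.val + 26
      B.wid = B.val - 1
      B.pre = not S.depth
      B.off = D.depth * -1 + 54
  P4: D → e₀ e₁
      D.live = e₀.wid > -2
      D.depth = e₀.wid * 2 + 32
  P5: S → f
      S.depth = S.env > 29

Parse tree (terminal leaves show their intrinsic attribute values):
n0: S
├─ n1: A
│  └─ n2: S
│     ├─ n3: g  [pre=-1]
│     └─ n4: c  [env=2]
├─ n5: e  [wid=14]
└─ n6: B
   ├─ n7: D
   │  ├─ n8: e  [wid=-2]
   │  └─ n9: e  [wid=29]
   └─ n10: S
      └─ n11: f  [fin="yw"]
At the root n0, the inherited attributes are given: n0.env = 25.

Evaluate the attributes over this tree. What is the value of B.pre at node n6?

1. n0.env = 25  [given at root]
2. n2.env = 14  [14]
3. n3.pre = -1  [terminal]
4. n4.env = 2  [terminal]
5. n2.depth = true  [S.env > 13]
6. n1.pre = "nx"  ["nx"]
7. n1.depth = 28  [28]
8. n5.wid = 14  [terminal]
9. n6.val = 3  [S.env - 22]
10. n8.wid = -2  [terminal]
11. n9.wid = 29  [terminal]
12. n7.live = false  [e₀.wid > -2]
13. n7.depth = 28  [e₀.wid * 2 + 32]
14. n10.env = 29  [B.val + 26]
15. n11.fin = "yw"  [terminal]
16. n10.depth = false  [S.env > 29]
17. n6.wid = 2  [B.val - 1]
18. n6.pre = true  [not S.depth]
19. n6.off = 26  [D.depth * -1 + 54]
20. n0.depth = true  [B.off > 25]

true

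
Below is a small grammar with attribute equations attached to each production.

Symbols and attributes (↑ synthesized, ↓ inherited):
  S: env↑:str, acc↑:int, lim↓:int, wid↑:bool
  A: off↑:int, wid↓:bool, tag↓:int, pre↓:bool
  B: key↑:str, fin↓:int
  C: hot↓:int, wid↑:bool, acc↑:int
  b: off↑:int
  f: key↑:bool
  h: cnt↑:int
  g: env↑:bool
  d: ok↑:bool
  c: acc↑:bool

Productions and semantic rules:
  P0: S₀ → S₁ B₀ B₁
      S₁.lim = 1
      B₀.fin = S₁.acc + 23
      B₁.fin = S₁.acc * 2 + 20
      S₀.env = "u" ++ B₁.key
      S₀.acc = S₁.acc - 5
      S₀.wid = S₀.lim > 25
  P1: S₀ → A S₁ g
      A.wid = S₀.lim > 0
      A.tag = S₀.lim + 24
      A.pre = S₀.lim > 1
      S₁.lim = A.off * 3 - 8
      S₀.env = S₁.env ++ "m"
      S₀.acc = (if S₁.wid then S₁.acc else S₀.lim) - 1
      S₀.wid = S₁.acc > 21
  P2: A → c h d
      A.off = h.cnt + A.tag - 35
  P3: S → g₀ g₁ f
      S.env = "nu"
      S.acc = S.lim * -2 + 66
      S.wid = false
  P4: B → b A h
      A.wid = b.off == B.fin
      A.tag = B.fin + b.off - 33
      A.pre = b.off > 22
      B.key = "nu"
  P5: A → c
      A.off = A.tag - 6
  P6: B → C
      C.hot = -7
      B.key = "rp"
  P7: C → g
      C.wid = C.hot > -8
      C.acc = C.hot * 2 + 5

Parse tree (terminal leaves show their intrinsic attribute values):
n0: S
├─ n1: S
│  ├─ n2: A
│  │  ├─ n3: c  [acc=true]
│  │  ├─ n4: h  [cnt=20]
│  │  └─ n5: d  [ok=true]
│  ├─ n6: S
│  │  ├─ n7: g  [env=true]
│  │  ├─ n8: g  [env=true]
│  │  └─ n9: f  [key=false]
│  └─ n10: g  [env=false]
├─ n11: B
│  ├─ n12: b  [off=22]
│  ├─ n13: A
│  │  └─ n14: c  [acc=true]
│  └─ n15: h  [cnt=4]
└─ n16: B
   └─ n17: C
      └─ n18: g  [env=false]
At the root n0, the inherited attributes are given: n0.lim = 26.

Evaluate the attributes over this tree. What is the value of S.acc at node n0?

-5

1. n0.lim = 26  [given at root]
2. n1.lim = 1  [1]
3. n2.wid = true  [S₀.lim > 0]
4. n2.tag = 25  [S₀.lim + 24]
5. n2.pre = false  [S₀.lim > 1]
6. n3.acc = true  [terminal]
7. n4.cnt = 20  [terminal]
8. n5.ok = true  [terminal]
9. n2.off = 10  [h.cnt + A.tag - 35]
10. n6.lim = 22  [A.off * 3 - 8]
11. n7.env = true  [terminal]
12. n8.env = true  [terminal]
13. n9.key = false  [terminal]
14. n6.env = "nu"  ["nu"]
15. n6.acc = 22  [S.lim * -2 + 66]
16. n6.wid = false  [false]
17. n10.env = false  [terminal]
18. n1.env = "num"  [S₁.env ++ "m"]
19. n1.acc = 0  [(if S₁.wid then S₁.acc else S₀.lim) - 1]
20. n1.wid = true  [S₁.acc > 21]
21. n11.fin = 23  [S₁.acc + 23]
22. n12.off = 22  [terminal]
23. n13.wid = false  [b.off == B.fin]
24. n13.tag = 12  [B.fin + b.off - 33]
25. n13.pre = false  [b.off > 22]
26. n14.acc = true  [terminal]
27. n13.off = 6  [A.tag - 6]
28. n15.cnt = 4  [terminal]
29. n11.key = "nu"  ["nu"]
30. n16.fin = 20  [S₁.acc * 2 + 20]
31. n17.hot = -7  [-7]
32. n18.env = false  [terminal]
33. n17.wid = true  [C.hot > -8]
34. n17.acc = -9  [C.hot * 2 + 5]
35. n16.key = "rp"  ["rp"]
36. n0.env = "urp"  ["u" ++ B₁.key]
37. n0.acc = -5  [S₁.acc - 5]
38. n0.wid = true  [S₀.lim > 25]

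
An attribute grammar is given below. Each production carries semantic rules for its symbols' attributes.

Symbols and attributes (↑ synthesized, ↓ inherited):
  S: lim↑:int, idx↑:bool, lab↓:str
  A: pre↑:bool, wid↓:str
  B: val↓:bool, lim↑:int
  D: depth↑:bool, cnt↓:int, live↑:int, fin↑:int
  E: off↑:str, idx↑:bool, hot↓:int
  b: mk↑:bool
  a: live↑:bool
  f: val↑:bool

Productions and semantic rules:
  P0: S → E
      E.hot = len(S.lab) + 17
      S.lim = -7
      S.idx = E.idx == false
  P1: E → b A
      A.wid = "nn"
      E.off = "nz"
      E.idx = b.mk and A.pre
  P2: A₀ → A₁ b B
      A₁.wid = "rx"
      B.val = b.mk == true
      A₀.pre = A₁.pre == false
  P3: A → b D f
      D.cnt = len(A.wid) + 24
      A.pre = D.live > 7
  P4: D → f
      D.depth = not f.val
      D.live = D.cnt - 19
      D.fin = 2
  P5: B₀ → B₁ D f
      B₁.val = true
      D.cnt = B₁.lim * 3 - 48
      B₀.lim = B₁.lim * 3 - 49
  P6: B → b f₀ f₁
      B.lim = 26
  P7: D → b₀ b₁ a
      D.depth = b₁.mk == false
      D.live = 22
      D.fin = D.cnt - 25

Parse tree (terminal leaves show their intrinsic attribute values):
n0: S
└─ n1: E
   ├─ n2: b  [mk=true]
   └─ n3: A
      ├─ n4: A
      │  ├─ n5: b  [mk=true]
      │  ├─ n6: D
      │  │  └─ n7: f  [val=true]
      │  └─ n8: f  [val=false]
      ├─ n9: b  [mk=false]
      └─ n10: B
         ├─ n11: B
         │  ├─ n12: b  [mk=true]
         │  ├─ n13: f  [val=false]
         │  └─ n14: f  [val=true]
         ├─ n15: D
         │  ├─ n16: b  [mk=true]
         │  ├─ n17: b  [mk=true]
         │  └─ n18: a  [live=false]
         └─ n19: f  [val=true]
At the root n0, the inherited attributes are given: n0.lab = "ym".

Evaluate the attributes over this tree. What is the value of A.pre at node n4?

false

1. n0.lab = "ym"  [given at root]
2. n1.hot = 19  [len(S.lab) + 17]
3. n2.mk = true  [terminal]
4. n3.wid = "nn"  ["nn"]
5. n4.wid = "rx"  ["rx"]
6. n5.mk = true  [terminal]
7. n6.cnt = 26  [len(A.wid) + 24]
8. n7.val = true  [terminal]
9. n6.depth = false  [not f.val]
10. n6.live = 7  [D.cnt - 19]
11. n6.fin = 2  [2]
12. n8.val = false  [terminal]
13. n4.pre = false  [D.live > 7]
14. n9.mk = false  [terminal]
15. n10.val = false  [b.mk == true]
16. n11.val = true  [true]
17. n12.mk = true  [terminal]
18. n13.val = false  [terminal]
19. n14.val = true  [terminal]
20. n11.lim = 26  [26]
21. n15.cnt = 30  [B₁.lim * 3 - 48]
22. n16.mk = true  [terminal]
23. n17.mk = true  [terminal]
24. n18.live = false  [terminal]
25. n15.depth = false  [b₁.mk == false]
26. n15.live = 22  [22]
27. n15.fin = 5  [D.cnt - 25]
28. n19.val = true  [terminal]
29. n10.lim = 29  [B₁.lim * 3 - 49]
30. n3.pre = true  [A₁.pre == false]
31. n1.off = "nz"  ["nz"]
32. n1.idx = true  [b.mk and A.pre]
33. n0.lim = -7  [-7]
34. n0.idx = false  [E.idx == false]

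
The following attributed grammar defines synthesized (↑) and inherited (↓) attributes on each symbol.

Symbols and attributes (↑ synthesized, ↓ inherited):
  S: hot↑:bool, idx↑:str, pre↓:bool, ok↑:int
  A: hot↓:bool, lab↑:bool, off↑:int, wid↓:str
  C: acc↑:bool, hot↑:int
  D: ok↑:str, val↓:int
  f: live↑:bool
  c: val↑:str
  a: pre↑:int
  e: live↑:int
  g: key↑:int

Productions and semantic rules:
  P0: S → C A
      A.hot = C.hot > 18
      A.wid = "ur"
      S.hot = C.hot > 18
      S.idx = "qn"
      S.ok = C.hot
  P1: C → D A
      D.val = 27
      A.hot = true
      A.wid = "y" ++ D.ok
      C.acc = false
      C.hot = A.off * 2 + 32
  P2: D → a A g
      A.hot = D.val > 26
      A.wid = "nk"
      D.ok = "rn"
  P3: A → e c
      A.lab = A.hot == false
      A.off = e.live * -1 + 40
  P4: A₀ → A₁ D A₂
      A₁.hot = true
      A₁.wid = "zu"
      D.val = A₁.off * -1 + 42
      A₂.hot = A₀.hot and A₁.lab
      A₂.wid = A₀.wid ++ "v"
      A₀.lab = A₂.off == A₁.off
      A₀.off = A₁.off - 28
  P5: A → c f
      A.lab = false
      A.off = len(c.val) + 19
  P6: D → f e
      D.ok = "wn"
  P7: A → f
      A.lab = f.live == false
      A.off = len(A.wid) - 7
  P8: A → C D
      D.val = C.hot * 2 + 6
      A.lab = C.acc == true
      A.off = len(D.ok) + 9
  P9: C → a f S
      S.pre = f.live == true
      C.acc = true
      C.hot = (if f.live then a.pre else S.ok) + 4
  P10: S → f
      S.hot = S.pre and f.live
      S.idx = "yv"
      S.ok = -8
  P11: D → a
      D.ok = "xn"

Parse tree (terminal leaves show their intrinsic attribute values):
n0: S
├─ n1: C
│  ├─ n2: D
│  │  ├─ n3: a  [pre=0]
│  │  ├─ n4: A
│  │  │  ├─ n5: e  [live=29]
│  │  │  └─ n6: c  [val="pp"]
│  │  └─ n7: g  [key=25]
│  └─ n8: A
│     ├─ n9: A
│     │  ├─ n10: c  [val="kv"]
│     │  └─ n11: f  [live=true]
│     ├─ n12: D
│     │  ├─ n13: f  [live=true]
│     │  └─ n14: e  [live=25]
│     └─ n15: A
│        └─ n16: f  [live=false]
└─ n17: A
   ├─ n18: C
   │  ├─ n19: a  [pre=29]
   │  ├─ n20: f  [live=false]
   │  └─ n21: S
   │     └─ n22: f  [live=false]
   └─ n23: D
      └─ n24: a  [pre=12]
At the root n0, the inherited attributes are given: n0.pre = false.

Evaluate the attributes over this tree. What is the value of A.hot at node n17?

1. n0.pre = false  [given at root]
2. n2.val = 27  [27]
3. n3.pre = 0  [terminal]
4. n4.hot = true  [D.val > 26]
5. n4.wid = "nk"  ["nk"]
6. n5.live = 29  [terminal]
7. n6.val = "pp"  [terminal]
8. n4.lab = false  [A.hot == false]
9. n4.off = 11  [e.live * -1 + 40]
10. n7.key = 25  [terminal]
11. n2.ok = "rn"  ["rn"]
12. n8.hot = true  [true]
13. n8.wid = "yrn"  ["y" ++ D.ok]
14. n9.hot = true  [true]
15. n9.wid = "zu"  ["zu"]
16. n10.val = "kv"  [terminal]
17. n11.live = true  [terminal]
18. n9.lab = false  [false]
19. n9.off = 21  [len(c.val) + 19]
20. n12.val = 21  [A₁.off * -1 + 42]
21. n13.live = true  [terminal]
22. n14.live = 25  [terminal]
23. n12.ok = "wn"  ["wn"]
24. n15.hot = false  [A₀.hot and A₁.lab]
25. n15.wid = "yrnv"  [A₀.wid ++ "v"]
26. n16.live = false  [terminal]
27. n15.lab = true  [f.live == false]
28. n15.off = -3  [len(A.wid) - 7]
29. n8.lab = false  [A₂.off == A₁.off]
30. n8.off = -7  [A₁.off - 28]
31. n1.acc = false  [false]
32. n1.hot = 18  [A.off * 2 + 32]
33. n17.hot = false  [C.hot > 18]
34. n17.wid = "ur"  ["ur"]
35. n19.pre = 29  [terminal]
36. n20.live = false  [terminal]
37. n21.pre = false  [f.live == true]
38. n22.live = false  [terminal]
39. n21.hot = false  [S.pre and f.live]
40. n21.idx = "yv"  ["yv"]
41. n21.ok = -8  [-8]
42. n18.acc = true  [true]
43. n18.hot = -4  [(if f.live then a.pre else S.ok) + 4]
44. n23.val = -2  [C.hot * 2 + 6]
45. n24.pre = 12  [terminal]
46. n23.ok = "xn"  ["xn"]
47. n17.lab = true  [C.acc == true]
48. n17.off = 11  [len(D.ok) + 9]
49. n0.hot = false  [C.hot > 18]
50. n0.idx = "qn"  ["qn"]
51. n0.ok = 18  [C.hot]

false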